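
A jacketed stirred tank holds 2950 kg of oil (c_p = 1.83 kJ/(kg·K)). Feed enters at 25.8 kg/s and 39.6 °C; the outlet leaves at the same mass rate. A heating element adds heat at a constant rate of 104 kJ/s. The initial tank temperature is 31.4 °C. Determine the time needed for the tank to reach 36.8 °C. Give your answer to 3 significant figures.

83.7 s

First-law balance (no shaft work): M c_p dT/dt = ṁ c_p (T_in − T) + 104.
τ = M/ṁ = 114.34 s; T_ss = T_in + Q̇/(ṁ c_p) = 41.803 °C.
T(t) = T_ss + (T₀ − T_ss) e^(−t/τ). Set T = 36.8:
e^(−t/τ) = (36.8 − 41.803)/(31.4 − 41.803) = 0.48091
t = −114.34 · ln(0.48091) = 83.707 s.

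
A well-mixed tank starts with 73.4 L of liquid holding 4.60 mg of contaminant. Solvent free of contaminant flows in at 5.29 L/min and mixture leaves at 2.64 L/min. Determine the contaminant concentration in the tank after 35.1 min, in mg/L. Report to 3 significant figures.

Total volume: dV/dt = Q_in − Q_out = 2.6500 L/min, so V(t) = 73.4 + 2.6500 t and V(35.1) = 166.42 L.
Species balance (pure solvent in): dm/dt = −Q_out · m/V(t).
Separate: dm/m = −Q_out dt/V(t) ⇒ ln(m/m₀) = −(Q_out/(Q_in−Q_out)) ln(V/V₀).
m = m₀ (V₀/V)^(Q_out/(Q_in−Q_out)) = 4.60 × (73.4/166.42)^(0.99623) = 2.0352 mg.
C = m/V = 2.0352/166.42 = 0.012230 mg/L.

0.0122 mg/L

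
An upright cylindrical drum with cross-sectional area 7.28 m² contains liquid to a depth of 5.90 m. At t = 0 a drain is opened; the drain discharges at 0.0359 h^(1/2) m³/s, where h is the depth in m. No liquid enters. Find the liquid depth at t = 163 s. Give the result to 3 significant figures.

4.11 m

With no inflow, A dh/dt = −0.0359 √h.
Separate and integrate: 2(√h − √h₀) = −(0.0359/A) t.
√h = √5.90 − 0.0359·163/(2·7.28) = 2.4290 − 0.40190 = 2.0271.
h = 2.0271² = 4.1091 m.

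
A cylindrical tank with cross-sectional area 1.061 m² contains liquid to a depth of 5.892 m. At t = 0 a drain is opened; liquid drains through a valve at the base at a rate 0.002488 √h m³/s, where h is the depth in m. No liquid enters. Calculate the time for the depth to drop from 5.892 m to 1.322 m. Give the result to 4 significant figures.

With no inflow, A dh/dt = −0.002488 √h.
Separate and integrate: 2(√h − √h₀) = −(0.002488/A) t.
t = 2A(√h₀ − √h)/0.002488 = 2·1.061·(√5.892 − √1.322)/0.002488
  = 2.12200 × (2.42734 − 1.14978) / 0.002488 = 1089.62 s.

1090 s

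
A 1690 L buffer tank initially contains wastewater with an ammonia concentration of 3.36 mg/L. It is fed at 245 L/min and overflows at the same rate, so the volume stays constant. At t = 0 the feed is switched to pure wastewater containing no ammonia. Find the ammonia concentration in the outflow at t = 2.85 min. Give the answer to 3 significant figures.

Transient balance on the dissolved component: V dC/dt = Q(C_in − C).
So dC/dt = (C_in − C)/τ with τ = V/Q = 1690/245 = 6.8980 min.
C approaches C_in exponentially: C(t) = C_in + (C₀ − C_in) e^(−t/τ).
C(2.85) = 0 + (3.36 − 0)·e^(−2.85/6.8980) = 0 + (3.3600)·0.66155 = 2.2228 mg/L.

2.22 mg/L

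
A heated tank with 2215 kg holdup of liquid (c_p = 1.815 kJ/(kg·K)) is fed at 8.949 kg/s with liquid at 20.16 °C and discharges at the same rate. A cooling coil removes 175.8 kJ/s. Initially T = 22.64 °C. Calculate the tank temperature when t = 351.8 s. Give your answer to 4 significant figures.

12.55 °C

M c_p dT/dt = ṁ c_p (T_in − T) − Q̇.
τ = M/ṁ = 247.514 s; T_ss = T_in − Q̇/(ṁ c_p) = 20.16 − 175.8/(8.949·1.815) = 9.33650 °C.
T approaches T_ss exponentially: T(t) = T_ss + (T₀ − T_ss) e^(−t/τ).
T(351.8) = 9.33650 + (13.3035)·e^(−351.8/247.514) = 9.33650 + (13.3035)·0.241391 = 12.5479 °C.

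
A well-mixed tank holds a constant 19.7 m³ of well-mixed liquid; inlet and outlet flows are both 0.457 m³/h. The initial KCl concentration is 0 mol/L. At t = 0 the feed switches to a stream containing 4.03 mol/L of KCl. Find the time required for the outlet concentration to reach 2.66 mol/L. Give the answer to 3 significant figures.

46.5 h

Species balance on the tank: V dC/dt = Q(C_in − C), so τ = V/Q = 43.107 h.
C(t) = C_in + (C₀ − C_in) e^(−t/τ). Set C = 2.66 and solve for t:
e^(−t/τ) = (C − C_in)/(C₀ − C_in) = (2.66 − 4.03)/(0 − 4.03) = 0.33995
t = −τ ln(…) = 43.107 × 1.0790 = 46.511 h.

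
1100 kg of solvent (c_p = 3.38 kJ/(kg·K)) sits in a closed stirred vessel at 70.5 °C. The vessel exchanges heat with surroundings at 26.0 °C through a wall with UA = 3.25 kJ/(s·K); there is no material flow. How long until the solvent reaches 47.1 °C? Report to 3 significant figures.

854 s

First-law balance (no shaft work): M c_p dT/dt = −UA(T − T_amb).
τ = M c_p/UA = 1144.0 s; T_ss = T_amb = 26.000 °C.
T(t) = T_ss + (T₀ − T_ss)e^(−t/τ); set T = 47.1:
t = −τ ln[(T − T_ss)/(T₀ − T_ss)] = −1144.0 · ln(0.47416) = 853.67 s.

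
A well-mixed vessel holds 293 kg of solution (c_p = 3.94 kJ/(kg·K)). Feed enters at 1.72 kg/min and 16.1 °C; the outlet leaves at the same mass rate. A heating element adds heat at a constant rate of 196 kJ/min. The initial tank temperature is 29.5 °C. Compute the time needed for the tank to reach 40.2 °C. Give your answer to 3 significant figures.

199 min

M c_p dT/dt = ṁ c_p (T_in − T) + Q̇.
τ = M/ṁ = 170.35 min; T_ss = T_in + Q̇/(ṁ c_p) = 45.022 °C.
T(t) = T_ss + (T₀ − T_ss) e^(−t/τ). Set T = 40.2:
e^(−t/τ) = (40.2 − 45.022)/(29.5 − 45.022) = 0.31066
t = −170.35 · ln(0.31066) = 199.14 min.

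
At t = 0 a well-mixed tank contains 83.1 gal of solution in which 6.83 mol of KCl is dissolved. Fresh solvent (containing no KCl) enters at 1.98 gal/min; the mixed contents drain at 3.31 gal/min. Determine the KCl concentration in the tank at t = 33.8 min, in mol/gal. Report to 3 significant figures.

Let m(t) be the amount of KCl. Volume: V(t) = V₀ + (Q_in − Q_out) t = 83.1 − 1.3300 t; V(33.8) = 38.146 gal.
No KCl enters, so dm/dt = −Q_out · (m/V).
dm/m = −Q_out dt/(V₀ − 1.3300 t); integrating gives ln(m/m₀) = −(Q_out/(Q_in−Q_out)) ln(V/V₀).
m = m₀ (V₀/V)^(Q_out/(Q_in−Q_out)) = 6.83 × (83.1/38.146)^(-2.4887) = 0.98368 mol.
C = m/V = 0.98368/38.146 = 0.025787 mol/gal.

0.0258 mol/gal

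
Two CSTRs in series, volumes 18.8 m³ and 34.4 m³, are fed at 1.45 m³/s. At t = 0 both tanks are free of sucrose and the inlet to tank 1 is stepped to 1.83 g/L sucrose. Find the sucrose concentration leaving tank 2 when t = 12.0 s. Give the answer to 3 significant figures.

Time constants: τᵢ = Vᵢ/Q for each well-mixed tank.
τ₁ = 18.8/1.45 = 12.966 s; τ₂ = 34.4/1.45 = 23.724 s.
Solving the cascade with C₁(0)=C₂(0)=0 gives C₂(t) = C_in[1 − (τ₁ e^(−t/τ₁) − τ₂ e^(−t/τ₂))/(τ₁ − τ₂)].
At t = 12.0: e^(−t/τ₁) = 0.39632, e^(−t/τ₂) = 0.60301.
C₂ = 1.83·[1 − (12.966·0.39632 − 23.724·0.60301)/(-10.759)] = 1.83·0.14789 = 0.27064 g/L.

0.271 g/L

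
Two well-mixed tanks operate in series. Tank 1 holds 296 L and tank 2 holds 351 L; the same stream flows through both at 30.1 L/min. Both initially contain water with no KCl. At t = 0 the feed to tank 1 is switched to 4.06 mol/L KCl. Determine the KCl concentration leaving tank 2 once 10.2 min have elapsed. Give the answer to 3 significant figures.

1.00 mol/L

Time constants: τᵢ = Vᵢ/Q for each well-mixed tank.
τ₁ = 296/30.1 = 9.8339 min; τ₂ = 351/30.1 = 11.661 min.
Tank 1: C₁ = C_in(1 − e^(−t/τ₁)). Tank 2 (τ₁ ≠ τ₂): C₂ = C_in[1 − (τ₁ e^(−t/τ₁) − τ₂ e^(−t/τ₂))/(τ₁ − τ₂)].
At t = 10.2: e^(−t/τ₁) = 0.35444, e^(−t/τ₂) = 0.41699.
C₂ = 4.06·[1 − (9.8339·0.35444 − 11.661·0.41699)/(-1.8272)] = 4.06·0.24637 = 1.0003 mol/L.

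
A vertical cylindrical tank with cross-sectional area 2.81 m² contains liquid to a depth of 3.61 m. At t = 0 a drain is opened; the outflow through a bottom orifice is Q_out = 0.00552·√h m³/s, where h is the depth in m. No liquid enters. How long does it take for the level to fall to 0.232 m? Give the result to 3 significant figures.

1440 s

A dh/dt = −Q_out = −0.00552 √h.
∫ h^(−1/2) dh = −(0.00552/A) ∫ dt, giving 2√h = 2√h₀ − (0.00552/A) t.
t = 2A(√h₀ − √h)/0.00552 = 2·2.81·(√3.61 − √0.232)/0.00552
  = 5.6200 × (1.9000 − 0.48166) / 0.00552 = 1444.0 s.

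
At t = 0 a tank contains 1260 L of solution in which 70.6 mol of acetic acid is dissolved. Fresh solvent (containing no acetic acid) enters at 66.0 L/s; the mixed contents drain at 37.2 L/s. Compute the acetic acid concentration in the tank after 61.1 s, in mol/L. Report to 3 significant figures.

0.00756 mol/L

Total volume: dV/dt = Q_in − Q_out = 28.800 L/s, so V(t) = 1260 + 28.800 t and V(61.1) = 3019.7 L.
Solute balance: dm/dt = 0 − Q_out C = −Q_out m/V(t).
dm/m = −Q_out dt/(V₀ + 28.800 t); integrating gives ln(m/m₀) = −(Q_out/(Q_in−Q_out)) ln(V/V₀).
m = m₀ (V₀/V)^(Q_out/(Q_in−Q_out)) = 70.6 × (1260/3019.7)^(1.2917) = 22.830 mol.
C = m/V = 22.830/3019.7 = 0.0075603 mol/L.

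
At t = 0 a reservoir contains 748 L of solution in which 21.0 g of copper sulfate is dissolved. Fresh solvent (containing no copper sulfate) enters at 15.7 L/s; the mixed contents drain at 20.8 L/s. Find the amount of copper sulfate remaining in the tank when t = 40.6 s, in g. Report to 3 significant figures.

Let m(t) be the amount of copper sulfate. Volume: V(t) = V₀ + (Q_in − Q_out) t = 748 − 5.1000 t; V(40.6) = 540.94 L.
Solute balance: dm/dt = 0 − Q_out C = −Q_out m/V(t).
Separate: dm/m = −Q_out dt/V(t) ⇒ ln(m/m₀) = −(Q_out/(Q_in−Q_out)) ln(V/V₀).
m = m₀ (V₀/V)^(Q_out/(Q_in−Q_out)) = 21.0 × (748/540.94)^(-4.0784) = 5.5998 g.

5.60 g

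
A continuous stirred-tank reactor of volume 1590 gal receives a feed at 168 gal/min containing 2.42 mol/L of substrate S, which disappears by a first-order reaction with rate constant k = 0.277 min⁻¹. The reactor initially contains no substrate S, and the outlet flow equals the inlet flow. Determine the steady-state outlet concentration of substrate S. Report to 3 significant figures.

Accumulation = in − out − consumed: V dC/dt = Q C_in − Q C − k V C.
At steady state: 0 = Q C_in − (Q + kV) C_ss, so C_ss = Q C_in/(Q + kV).
C_ss = 168·2.42/(168 + 0.277·1590) = 406.56/608.43 = 0.66821 mol/L.

0.668 mol/L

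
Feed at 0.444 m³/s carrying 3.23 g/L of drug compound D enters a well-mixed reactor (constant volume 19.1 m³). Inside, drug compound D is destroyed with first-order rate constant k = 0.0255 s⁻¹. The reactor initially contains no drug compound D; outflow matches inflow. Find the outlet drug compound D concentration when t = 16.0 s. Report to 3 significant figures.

V dC/dt = Q(C_in − C) − k V C.
dC/dt = (Q/V) C_in − (Q/V + k) C; effective rate a = Q/V + k = 0.023246 + 0.0255 = 0.048746 s⁻¹.
C_ss = Q C_in/(Q + kV) = 1.5403 g/L; C(t) = C_ss + (C₀ − C_ss) e^(−a t).
C(16.0) = 1.5403 + (-1.5403)·e^(−0.048746·16.0) = 1.5403 + (-1.5403)·0.45843 = 0.83419 g/L.

0.834 g/L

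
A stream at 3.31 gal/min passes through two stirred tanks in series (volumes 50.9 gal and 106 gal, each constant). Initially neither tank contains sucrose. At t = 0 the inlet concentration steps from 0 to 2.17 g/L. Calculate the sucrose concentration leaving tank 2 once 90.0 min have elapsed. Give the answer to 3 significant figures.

1.92 g/L

Species balance on tank i: dCᵢ/dt = (Cᵢ₋₁ − Cᵢ)/τᵢ with τᵢ = Vᵢ/Q.
τ₁ = 50.9/3.31 = 15.378 min; τ₂ = 106/3.31 = 32.024 min.
Tank 1: C₁ = C_in(1 − e^(−t/τ₁)). Tank 2 (τ₁ ≠ τ₂): C₂ = C_in[1 − (τ₁ e^(−t/τ₁) − τ₂ e^(−t/τ₂))/(τ₁ − τ₂)].
At t = 90.0: e^(−t/τ₁) = 0.0028723, e^(−t/τ₂) = 0.060182.
C₂ = 2.17·[1 − (15.378·0.0028723 − 32.024·0.060182)/(-16.647)] = 2.17·0.88688 = 1.9245 g/L.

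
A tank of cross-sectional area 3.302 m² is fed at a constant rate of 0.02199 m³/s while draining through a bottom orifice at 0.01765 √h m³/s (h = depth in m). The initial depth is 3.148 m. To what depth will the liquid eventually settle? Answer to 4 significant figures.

1.552 m

A dh/dt = Q_in − 0.01765 √h. Steady state requires inflow = outflow:
Q_in = 0.01765 √h_ss ⇒ √h_ss = 0.02199/0.01765 = 1.24589.
h_ss = 1.24589² = 1.55225 m. (Since h₀ = 3.148 m > h_ss, the level will fall toward this value.)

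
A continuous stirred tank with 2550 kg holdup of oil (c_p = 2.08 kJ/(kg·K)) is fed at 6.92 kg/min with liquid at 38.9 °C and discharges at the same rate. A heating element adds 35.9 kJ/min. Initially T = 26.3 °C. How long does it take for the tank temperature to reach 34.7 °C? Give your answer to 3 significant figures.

300 min

M c_p dT/dt = ṁ c_p (T_in − T) + Q̇.
τ = M/ṁ = 368.50 min; T_ss = T_in + Q̇/(ṁ c_p) = 41.394 °C.
T(t) = T_ss + (T₀ − T_ss) e^(−t/τ). Set T = 34.7:
e^(−t/τ) = (34.7 − 41.394)/(26.3 − 41.394) = 0.44349
t = −368.50 · ln(0.44349) = 299.61 min.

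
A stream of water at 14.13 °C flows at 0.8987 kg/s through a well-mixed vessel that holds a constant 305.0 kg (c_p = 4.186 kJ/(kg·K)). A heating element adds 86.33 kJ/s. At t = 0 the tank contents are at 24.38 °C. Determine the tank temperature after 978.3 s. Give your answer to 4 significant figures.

M c_p dT/dt = ṁ c_p (T_in − T) + Q̇.
Rearrange: dT/dt = (T_ss − T)/τ with τ = M/ṁ = 339.379 s and T_ss = T_in + Q̇/(ṁ c_p) = 37.0782 °C.
This is linear first-order; T(t) = T_ss + (T₀ − T_ss) e^(−t/τ).
T(978.3) = 37.0782 + (-12.6982)·e^(−978.3/339.379) = 37.0782 + (-12.6982)·0.0559880 = 36.3672 °C.

36.37 °C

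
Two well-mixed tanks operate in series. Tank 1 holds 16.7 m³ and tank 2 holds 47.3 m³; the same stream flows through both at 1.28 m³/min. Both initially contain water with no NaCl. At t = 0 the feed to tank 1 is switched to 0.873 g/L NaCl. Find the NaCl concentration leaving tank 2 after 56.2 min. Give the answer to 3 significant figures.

0.585 g/L

Species balance on tank i: dCᵢ/dt = (Cᵢ₋₁ − Cᵢ)/τᵢ with τᵢ = Vᵢ/Q.
τ₁ = 16.7/1.28 = 13.047 min; τ₂ = 47.3/1.28 = 36.953 min.
Solving the cascade with C₁(0)=C₂(0)=0 gives C₂(t) = C_in[1 − (τ₁ e^(−t/τ₁) − τ₂ e^(−t/τ₂))/(τ₁ − τ₂)].
At t = 56.2: e^(−t/τ₁) = 0.013467, e^(−t/τ₂) = 0.21853.
C₂ = 0.873·[1 − (13.047·0.013467 − 36.953·0.21853)/(-23.906)] = 0.873·0.66956 = 0.58453 g/L.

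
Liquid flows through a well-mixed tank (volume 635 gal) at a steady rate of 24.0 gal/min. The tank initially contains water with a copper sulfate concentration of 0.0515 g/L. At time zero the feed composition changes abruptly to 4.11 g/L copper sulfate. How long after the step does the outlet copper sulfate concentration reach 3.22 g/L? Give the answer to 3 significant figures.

Unsteady species balance (constant V, well mixed): V dC/dt = Q(C_in − C), so τ = V/Q = 26.458 min.
C(t) = C_in + (C₀ − C_in) e^(−t/τ). Set C = 3.22 and solve for t:
e^(−t/τ) = (C − C_in)/(C₀ − C_in) = (3.22 − 4.11)/(0.0515 − 4.11) = 0.21929
t = −τ ln(…) = 26.458 × 1.5173 = 40.146 min.

40.1 min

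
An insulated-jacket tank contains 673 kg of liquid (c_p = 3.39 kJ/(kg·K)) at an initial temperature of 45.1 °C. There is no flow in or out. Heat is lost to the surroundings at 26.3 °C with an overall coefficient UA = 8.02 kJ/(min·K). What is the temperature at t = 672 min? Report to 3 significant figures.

Energy balance: M c_p dT/dt = −UA(T − T_amb).
dT/dt = (T_ss − T)/τ with T_ss = T_amb = 26.300 °C, τ = M c_p/UA = 673·3.39/8.02 = 284.47 min.
Integrating: T(t) = T_ss + (T₀ − T_ss) e^(−t/τ).
T(672) = 26.300 + (18.800)·0.094206 = 28.071 °C.

28.1 °C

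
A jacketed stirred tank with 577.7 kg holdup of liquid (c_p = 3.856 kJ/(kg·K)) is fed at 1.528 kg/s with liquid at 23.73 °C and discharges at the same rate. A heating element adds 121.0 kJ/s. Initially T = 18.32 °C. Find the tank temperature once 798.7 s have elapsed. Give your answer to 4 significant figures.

41.13 °C

Unsteady energy balance on the tank contents: M c_p dT/dt = ṁ c_p (T_in − T) + 121.0.
Rearrange: dT/dt = (T_ss − T)/τ with τ = M/ṁ = 378.076 s and T_ss = T_in + Q̇/(ṁ c_p) = 44.2664 °C.
This is linear first-order; T(t) = T_ss + (T₀ − T_ss) e^(−t/τ).
T(798.7) = 44.2664 + (-25.9464)·e^(−798.7/378.076) = 44.2664 + (-25.9464)·0.120931 = 41.1287 °C.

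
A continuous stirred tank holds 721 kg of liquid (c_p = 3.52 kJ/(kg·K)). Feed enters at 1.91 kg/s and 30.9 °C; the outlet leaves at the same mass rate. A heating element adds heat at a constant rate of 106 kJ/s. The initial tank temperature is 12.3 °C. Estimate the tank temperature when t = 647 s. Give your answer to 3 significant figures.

40.5 °C

Unsteady energy balance on the tank contents: M c_p dT/dt = ṁ c_p (T_in − T) + 106.
Rearrange: dT/dt = (T_ss − T)/τ with τ = M/ṁ = 377.49 s and T_ss = T_in + Q̇/(ṁ c_p) = 46.666 °C.
Integrating: T(t) = T_ss + (T₀ − T_ss) e^(−t/τ).
T(647) = 46.666 + (-34.366)·e^(−647/377.49) = 46.666 + (-34.366)·0.18015 = 40.475 °C.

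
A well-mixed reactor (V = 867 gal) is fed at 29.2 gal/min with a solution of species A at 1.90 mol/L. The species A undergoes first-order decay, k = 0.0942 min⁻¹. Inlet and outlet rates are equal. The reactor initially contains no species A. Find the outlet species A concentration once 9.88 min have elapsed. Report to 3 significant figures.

Accumulation = in − out − consumed: V dC/dt = Q C_in − Q C − k V C.
dC/dt = (Q/V) C_in − (Q/V + k) C; effective rate a = Q/V + k = 0.033679 + 0.0942 = 0.12788 min⁻¹.
C_ss = Q C_in/(Q + kV) = 0.50040 mol/L; C(t) = C_ss + (C₀ − C_ss) e^(−a t).
C(9.88) = 0.50040 + (-0.50040)·e^(−0.12788·9.88) = 0.50040 + (-0.50040)·0.28268 = 0.35895 mol/L.

0.359 mol/L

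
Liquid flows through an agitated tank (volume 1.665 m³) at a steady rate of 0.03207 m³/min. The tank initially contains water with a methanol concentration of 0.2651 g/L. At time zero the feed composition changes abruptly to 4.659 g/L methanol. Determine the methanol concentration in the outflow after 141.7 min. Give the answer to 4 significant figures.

4.372 g/L

Accumulation = in − out for the solute gives V dC/dt = Q(C_in − C).
So dC/dt = (C_in − C)/τ with τ = V/Q = 1.665/0.03207 = 51.9177 min.
C approaches C_in exponentially: C(t) = C_in + (C₀ − C_in) e^(−t/τ).
C(141.7) = 4.659 + (0.2651 − 4.659)·e^(−141.7/51.9177) = 4.659 + (-4.39390)·0.0652636 = 4.37224 g/L.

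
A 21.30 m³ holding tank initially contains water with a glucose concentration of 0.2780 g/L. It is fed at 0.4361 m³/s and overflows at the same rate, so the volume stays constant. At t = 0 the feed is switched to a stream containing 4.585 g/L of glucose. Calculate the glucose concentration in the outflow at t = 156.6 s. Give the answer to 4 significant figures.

4.411 g/L

Accumulation = in − out for the solute gives V dC/dt = Q(C_in − C).
Time constant τ = V/Q = 21.30/0.4361 = 48.8420 s.
Integrating: C(t) = C_in + (C₀ − C_in) e^(−t/τ).
C(156.6) = 4.585 + (0.2780 − 4.585)·e^(−156.6/48.8420) = 4.585 + (-4.30700)·0.0405080 = 4.41053 g/L.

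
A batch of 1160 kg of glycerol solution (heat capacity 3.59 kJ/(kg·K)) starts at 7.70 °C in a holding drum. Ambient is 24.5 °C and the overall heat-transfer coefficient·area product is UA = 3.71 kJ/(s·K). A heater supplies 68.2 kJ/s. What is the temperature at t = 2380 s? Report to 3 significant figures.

Lumped-capacitance energy balance: M c_p dT/dt = UA(T_amb − T) + Q̇.
dT/dt = (T_ss − T)/τ with T_ss = T_amb + Q̇/UA = 24.5 + 68.2/3.71 = 42.883 °C, τ = M c_p/UA = 1160·3.59/3.71 = 1122.5 s.
Integrating: T(t) = T_ss + (T₀ − T_ss) e^(−t/τ).
T(2380) = 42.883 + (-35.183)·0.11999 = 38.661 °C.

38.7 °C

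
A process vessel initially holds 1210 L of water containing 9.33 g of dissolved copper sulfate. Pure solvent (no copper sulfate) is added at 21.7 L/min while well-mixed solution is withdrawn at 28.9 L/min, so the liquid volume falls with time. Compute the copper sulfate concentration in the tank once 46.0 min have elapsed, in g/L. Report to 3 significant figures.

Let m(t) be the amount of copper sulfate. Volume: V(t) = V₀ + (Q_in − Q_out) t = 1210 − 7.2000 t; V(46.0) = 878.80 L.
Solute balance: dm/dt = 0 − Q_out C = −Q_out m/V(t).
Separate: dm/m = −Q_out dt/V(t) ⇒ ln(m/m₀) = −(Q_out/(Q_in−Q_out)) ln(V/V₀).
m = m₀ (V₀/V)^(Q_out/(Q_in−Q_out)) = 9.33 × (1210/878.80)^(-4.0139) = 2.5845 g.
C = m/V = 2.5845/878.80 = 0.0029409 g/L.

0.00294 g/L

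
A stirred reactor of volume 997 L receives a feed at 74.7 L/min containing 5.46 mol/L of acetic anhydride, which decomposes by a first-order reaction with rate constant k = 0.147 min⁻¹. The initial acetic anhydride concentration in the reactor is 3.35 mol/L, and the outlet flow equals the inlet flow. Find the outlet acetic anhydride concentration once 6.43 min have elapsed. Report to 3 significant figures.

Accumulation = in − out − consumed: V dC/dt = Q C_in − Q C − k V C.
dC/dt = (Q/V) C_in − (Q/V + k) C; effective rate a = Q/V + k = 0.074925 + 0.147 = 0.22192 min⁻¹.
C_ss = Q C_in/(Q + kV) = 1.8434 mol/L; C(t) = C_ss + (C₀ − C_ss) e^(−a t).
C(6.43) = 1.8434 + (1.5066)·e^(−0.22192·6.43) = 1.8434 + (1.5066)·0.24003 = 2.2050 mol/L.

2.21 mol/L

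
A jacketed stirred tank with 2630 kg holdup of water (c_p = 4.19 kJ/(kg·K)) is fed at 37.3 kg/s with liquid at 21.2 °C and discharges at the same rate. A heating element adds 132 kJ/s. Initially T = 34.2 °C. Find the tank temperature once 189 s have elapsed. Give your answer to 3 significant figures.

22.9 °C

Energy balance: M c_p dT/dt = ṁ c_p (T_in − T) + 132.
τ = M/ṁ = 70.509 s; T_ss = T_in + Q̇/(ṁ c_p) = 21.2 + 132/(37.3·4.19) = 22.045 °C.
T approaches T_ss exponentially: T(t) = T_ss + (T₀ − T_ss) e^(−t/τ).
T(189) = 22.045 + (12.155)·e^(−189/70.509) = 22.045 + (12.155)·0.068529 = 22.878 °C.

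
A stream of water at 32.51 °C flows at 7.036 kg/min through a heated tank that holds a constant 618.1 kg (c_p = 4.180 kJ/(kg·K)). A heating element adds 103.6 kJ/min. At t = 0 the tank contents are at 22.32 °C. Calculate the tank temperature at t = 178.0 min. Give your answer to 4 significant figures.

M c_p dT/dt = ṁ c_p (T_in − T) + Q̇.
τ = M/ṁ = 87.8482 min; T_ss = T_in + Q̇/(ṁ c_p) = 32.51 + 103.6/(7.036·4.180) = 36.0326 °C.
Integrating: T(t) = T_ss + (T₀ − T_ss) e^(−t/τ).
T(178.0) = 36.0326 + (-13.7126)·e^(−178.0/87.8482) = 36.0326 + (-13.7126)·0.131833 = 34.2248 °C.

34.22 °C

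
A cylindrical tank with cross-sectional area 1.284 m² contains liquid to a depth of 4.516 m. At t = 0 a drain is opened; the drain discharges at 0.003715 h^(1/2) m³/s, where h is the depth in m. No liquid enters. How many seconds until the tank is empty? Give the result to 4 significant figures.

1469 s

Mass balance (ρ constant): A dh/dt = −0.003715 √h.
Separate and integrate: 2(√h − √h₀) = −(0.003715/A) t.
Set h = 0: 2√h₀ = (0.003715/A) t_empty ⇒ t_empty = 2A√h₀/0.003715.
t_empty = 2·1.284·√4.516/0.003715 = 2.56800·2.12509/0.003715 = 1468.97 s.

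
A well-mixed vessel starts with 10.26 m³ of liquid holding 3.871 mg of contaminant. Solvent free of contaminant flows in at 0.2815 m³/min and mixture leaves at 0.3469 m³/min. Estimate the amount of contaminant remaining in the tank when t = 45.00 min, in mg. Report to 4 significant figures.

0.6443 mg

Let m(t) be the amount of contaminant. Volume: V(t) = V₀ + (Q_in − Q_out) t = 10.26 − 0.0654000 t; V(45.00) = 7.31700 m³.
Species balance (pure solvent in): dm/dt = −Q_out · m/V(t).
dm/m = −Q_out dt/(V₀ − 0.0654000 t); integrating gives ln(m/m₀) = −(Q_out/(Q_in−Q_out)) ln(V/V₀).
m = m₀ (V₀/V)^(Q_out/(Q_in−Q_out)) = 3.871 × (10.26/7.31700)^(-5.30428) = 0.644286 mg.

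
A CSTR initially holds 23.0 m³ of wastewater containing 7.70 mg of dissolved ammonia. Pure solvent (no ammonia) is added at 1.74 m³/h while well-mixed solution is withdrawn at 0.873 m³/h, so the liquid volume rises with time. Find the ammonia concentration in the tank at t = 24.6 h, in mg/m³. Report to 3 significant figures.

0.0897 mg/m³

Total volume: dV/dt = Q_in − Q_out = 0.86700 m³/h, so V(t) = 23.0 + 0.86700 t and V(24.6) = 44.328 m³.
No ammonia enters, so dm/dt = −Q_out · (m/V).
Separate: dm/m = −Q_out dt/V(t) ⇒ ln(m/m₀) = −(Q_out/(Q_in−Q_out)) ln(V/V₀).
m = m₀ (V₀/V)^(Q_out/(Q_in−Q_out)) = 7.70 × (23.0/44.328)^(1.0069) = 3.9771 mg.
C = m/V = 3.9771/44.328 = 0.089719 mg/m³.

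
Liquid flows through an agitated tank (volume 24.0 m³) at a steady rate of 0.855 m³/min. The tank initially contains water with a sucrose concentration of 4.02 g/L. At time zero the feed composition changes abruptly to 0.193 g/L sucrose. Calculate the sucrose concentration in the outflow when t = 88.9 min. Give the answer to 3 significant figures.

Transient balance on the dissolved component: V dC/dt = Q(C_in − C).
Time constant τ = V/Q = 24.0/0.855 = 28.070 min.
This is linear first-order; C(t) = C_in + (C₀ − C_in) e^(−t/τ).
C(88.9) = 0.193 + (4.02 − 0.193)·e^(−88.9/28.070) = 0.193 + (3.8270)·0.042127 = 0.35422 g/L.

0.354 g/L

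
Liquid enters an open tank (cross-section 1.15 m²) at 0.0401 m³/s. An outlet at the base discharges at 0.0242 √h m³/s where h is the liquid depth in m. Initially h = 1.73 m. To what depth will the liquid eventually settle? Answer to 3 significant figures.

Level balance: A dh/dt = 0.0401 − 0.0242 √h. Setting dh/dt = 0:
Q_in = 0.0242 √h_ss ⇒ √h_ss = 0.0401/0.0242 = 1.6570.
h_ss = 1.6570² = 2.7457 m. (Since h₀ = 1.73 m < h_ss, the level will rise toward this value.)

2.75 m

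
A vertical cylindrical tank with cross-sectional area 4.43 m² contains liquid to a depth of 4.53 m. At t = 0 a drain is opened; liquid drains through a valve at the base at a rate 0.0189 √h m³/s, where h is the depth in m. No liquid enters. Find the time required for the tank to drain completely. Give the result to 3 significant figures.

998 s

A dh/dt = −Q_out = −0.0189 √h.
Separate and integrate: 2(√h − √h₀) = −(0.0189/A) t.
Tank is empty when √h = 0: t_empty = 2A√h₀/0.0189.
t_empty = 2·4.43·√4.53/0.0189 = 8.8600·2.1284/0.0189 = 997.75 s.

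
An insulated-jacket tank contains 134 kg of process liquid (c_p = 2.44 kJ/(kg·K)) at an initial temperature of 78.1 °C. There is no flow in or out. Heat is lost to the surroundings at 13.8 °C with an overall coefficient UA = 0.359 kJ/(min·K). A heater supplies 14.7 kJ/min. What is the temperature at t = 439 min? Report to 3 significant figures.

69.2 °C

M c_p dT/dt = −UA(T − T_amb) + Q̇.
dT/dt = (T_ss − T)/τ with T_ss = T_amb + Q̇/UA = 13.8 + 14.7/0.359 = 54.747 °C, τ = M c_p/UA = 134·2.44/0.359 = 910.75 min.
This is linear first-order; T(t) = T_ss + (T₀ − T_ss) e^(−t/τ).
T(439) = 54.747 + (23.353)·0.61754 = 69.168 °C.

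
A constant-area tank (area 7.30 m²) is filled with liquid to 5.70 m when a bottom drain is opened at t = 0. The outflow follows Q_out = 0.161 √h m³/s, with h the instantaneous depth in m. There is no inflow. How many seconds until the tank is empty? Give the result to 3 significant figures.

217 s

Unsteady balance on liquid volume: A dh/dt = −0.161 √h.
Separate and integrate: 2(√h − √h₀) = −(0.161/A) t.
Set h = 0: 2√h₀ = (0.161/A) t_empty ⇒ t_empty = 2A√h₀/0.161.
t_empty = 2·7.30·√5.70/0.161 = 14.600·2.3875/0.161 = 216.50 s.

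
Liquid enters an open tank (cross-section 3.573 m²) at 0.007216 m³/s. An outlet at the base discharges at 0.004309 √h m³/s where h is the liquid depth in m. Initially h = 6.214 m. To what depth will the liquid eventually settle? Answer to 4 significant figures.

2.804 m

Volume balance on the tank: A dh/dt = Q_in − 0.004309 √h. At steady state dh/dt = 0:
Q_in = 0.004309 √h_ss ⇒ √h_ss = 0.007216/0.004309 = 1.67463.
h_ss = 1.67463² = 2.80440 m. (Since h₀ = 6.214 m > h_ss, the level will fall toward this value.)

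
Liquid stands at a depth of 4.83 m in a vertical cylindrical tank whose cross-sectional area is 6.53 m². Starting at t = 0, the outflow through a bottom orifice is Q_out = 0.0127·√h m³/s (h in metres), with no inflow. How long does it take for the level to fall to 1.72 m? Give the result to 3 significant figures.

911 s

Unsteady balance on liquid volume: A dh/dt = −0.0127 √h.
This is separable: 2 d(√h)/dt = −0.0127/A, so √h = √h₀ − (0.0127/(2A)) t.
t = 2A(√h₀ − √h)/0.0127 = 2·6.53·(√4.83 − √1.72)/0.0127
  = 13.060 × (2.1977 − 1.3115) / 0.0127 = 911.36 s.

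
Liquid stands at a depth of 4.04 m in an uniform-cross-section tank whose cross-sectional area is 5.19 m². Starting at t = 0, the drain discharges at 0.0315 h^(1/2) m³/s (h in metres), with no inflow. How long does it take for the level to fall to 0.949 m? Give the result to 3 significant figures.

341 s

A dh/dt = −Q_out = −0.0315 √h.
This is separable: 2 d(√h)/dt = −0.0315/A, so √h = √h₀ − (0.0315/(2A)) t.
t = 2A(√h₀ − √h)/0.0315 = 2·5.19·(√4.04 − √0.949)/0.0315
  = 10.380 × (2.0100 − 0.97417) / 0.0315 = 341.32 s.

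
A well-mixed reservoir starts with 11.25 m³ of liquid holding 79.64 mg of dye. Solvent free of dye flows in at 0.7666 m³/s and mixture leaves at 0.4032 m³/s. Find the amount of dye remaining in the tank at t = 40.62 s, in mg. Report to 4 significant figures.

Total volume: dV/dt = Q_in − Q_out = 0.363400 m³/s, so V(t) = 11.25 + 0.363400 t and V(40.62) = 26.0113 m³.
Species balance (pure solvent in): dm/dt = −Q_out · m/V(t).
Separate: dm/m = −Q_out dt/V(t) ⇒ ln(m/m₀) = −(Q_out/(Q_in−Q_out)) ln(V/V₀).
m = m₀ (V₀/V)^(Q_out/(Q_in−Q_out)) = 79.64 × (11.25/26.0113)^(1.10952) = 31.4235 mg.

31.42 mg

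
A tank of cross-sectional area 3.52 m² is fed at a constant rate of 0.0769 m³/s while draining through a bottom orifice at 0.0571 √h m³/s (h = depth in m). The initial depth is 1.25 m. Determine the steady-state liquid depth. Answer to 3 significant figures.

1.81 m

Level balance: A dh/dt = 0.0769 − 0.0571 √h. Setting dh/dt = 0:
Q_in = 0.0571 √h_ss ⇒ √h_ss = 0.0769/0.0571 = 1.3468.
h_ss = 1.3468² = 1.8138 m. (Since h₀ = 1.25 m < h_ss, the level will rise toward this value.)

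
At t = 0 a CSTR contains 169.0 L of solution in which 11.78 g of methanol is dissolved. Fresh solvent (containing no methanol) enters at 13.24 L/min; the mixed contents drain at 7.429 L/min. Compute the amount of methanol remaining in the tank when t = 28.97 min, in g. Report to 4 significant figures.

Let m(t) be the amount of methanol. Volume: V(t) = V₀ + (Q_in − Q_out) t = 169.0 + 5.81100 t; V(28.97) = 337.345 L.
Solute balance: dm/dt = 0 − Q_out C = −Q_out m/V(t).
dm/m = −Q_out dt/(V₀ + 5.81100 t); integrating gives ln(m/m₀) = −(Q_out/(Q_in−Q_out)) ln(V/V₀).
m = m₀ (V₀/V)^(Q_out/(Q_in−Q_out)) = 11.78 × (169.0/337.345)^(1.27844) = 4.86827 g.

4.868 g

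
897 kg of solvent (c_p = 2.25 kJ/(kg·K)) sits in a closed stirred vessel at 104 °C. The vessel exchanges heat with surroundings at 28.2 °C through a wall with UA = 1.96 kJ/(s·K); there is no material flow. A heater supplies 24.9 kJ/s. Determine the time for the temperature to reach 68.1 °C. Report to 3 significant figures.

867 s

Heat balance on the well-mixed liquid: M c_p dT/dt = −UA(T − T_amb) + Q̇.
τ = M c_p/UA = 1029.7 s; T_ss = T_amb + Q̇/UA = 28.2 + 24.9/1.96 = 40.904 °C.
T(t) = T_ss + (T₀ − T_ss)e^(−t/τ); set T = 68.1:
t = −τ ln[(T − T_ss)/(T₀ − T_ss)] = −1029.7 · ln(0.43103) = 866.60 s.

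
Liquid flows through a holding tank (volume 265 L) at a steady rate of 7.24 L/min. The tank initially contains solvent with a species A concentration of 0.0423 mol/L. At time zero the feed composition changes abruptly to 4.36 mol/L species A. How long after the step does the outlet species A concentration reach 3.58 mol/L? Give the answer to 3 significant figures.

Species balance: V dC/dt = Q(C_in − C) ⇒ τ = V/Q = 36.602 min.
C(t) = C_in + (C₀ − C_in) e^(−t/τ). Set C = 3.58 and solve for t:
e^(−t/τ) = (C − C_in)/(C₀ − C_in) = (3.58 − 4.36)/(0.0423 − 4.36) = 0.18065
t = −τ ln(…) = 36.602 × 1.7112 = 62.633 min.

62.6 min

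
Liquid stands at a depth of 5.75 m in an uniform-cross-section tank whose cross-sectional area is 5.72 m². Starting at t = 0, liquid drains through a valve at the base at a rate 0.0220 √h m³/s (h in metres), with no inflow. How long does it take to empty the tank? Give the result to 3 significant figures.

Accumulation of liquid (constant cross-section A): A dh/dt = −0.0220 √h.
This is separable: 2 d(√h)/dt = −0.0220/A, so √h = √h₀ − (0.0220/(2A)) t.
Tank is empty when √h = 0: t_empty = 2A√h₀/0.0220.
t_empty = 2·5.72·√5.75/0.0220 = 11.440·2.3979/0.0220 = 1246.9 s.

1250 s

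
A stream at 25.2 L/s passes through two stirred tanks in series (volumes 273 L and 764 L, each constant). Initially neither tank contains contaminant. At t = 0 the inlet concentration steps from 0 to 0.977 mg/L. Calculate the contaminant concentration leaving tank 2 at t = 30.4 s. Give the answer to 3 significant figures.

0.452 mg/L

Species balance on tank i: dCᵢ/dt = (Cᵢ₋₁ − Cᵢ)/τᵢ with τᵢ = Vᵢ/Q.
τ₁ = 273/25.2 = 10.833 s; τ₂ = 764/25.2 = 30.317 s.
Tank 1: C₁ = C_in(1 − e^(−t/τ₁)). Tank 2 (τ₁ ≠ τ₂): C₂ = C_in[1 − (τ₁ e^(−t/τ₁) − τ₂ e^(−t/τ₂))/(τ₁ − τ₂)].
At t = 30.4: e^(−t/τ₁) = 0.060437, e^(−t/τ₂) = 0.36688.
C₂ = 0.977·[1 − (10.833·0.060437 − 30.317·0.36688)/(-19.484)] = 0.977·0.46274 = 0.45209 mg/L.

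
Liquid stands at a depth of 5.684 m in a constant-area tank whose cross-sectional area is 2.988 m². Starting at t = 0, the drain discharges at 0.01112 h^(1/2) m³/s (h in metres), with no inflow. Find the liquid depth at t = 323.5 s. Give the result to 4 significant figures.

3.176 m

With no inflow, A dh/dt = −0.01112 √h.
∫ h^(−1/2) dh = −(0.01112/A) ∫ dt, giving 2√h = 2√h₀ − (0.01112/A) t.
√h = √5.684 − 0.01112·323.5/(2·2.988) = 2.38411 − 0.601961 = 1.78215.
h = 1.78215² = 3.17607 m.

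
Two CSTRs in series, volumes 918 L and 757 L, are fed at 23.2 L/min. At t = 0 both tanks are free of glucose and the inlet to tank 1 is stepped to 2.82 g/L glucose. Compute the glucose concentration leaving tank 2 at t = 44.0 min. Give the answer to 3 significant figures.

Species balance on tank i: dCᵢ/dt = (Cᵢ₋₁ − Cᵢ)/τᵢ with τᵢ = Vᵢ/Q.
τ₁ = 918/23.2 = 39.569 min; τ₂ = 757/23.2 = 32.629 min.
Solving the cascade with C₁(0)=C₂(0)=0 gives C₂(t) = C_in[1 − (τ₁ e^(−t/τ₁) − τ₂ e^(−t/τ₂))/(τ₁ − τ₂)].
At t = 44.0: e^(−t/τ₁) = 0.32891, e^(−t/τ₂) = 0.25963.
C₂ = 2.82·[1 − (39.569·0.32891 − 32.629·0.25963)/(6.9397)] = 2.82·0.34539 = 0.97399 g/L.

0.974 g/L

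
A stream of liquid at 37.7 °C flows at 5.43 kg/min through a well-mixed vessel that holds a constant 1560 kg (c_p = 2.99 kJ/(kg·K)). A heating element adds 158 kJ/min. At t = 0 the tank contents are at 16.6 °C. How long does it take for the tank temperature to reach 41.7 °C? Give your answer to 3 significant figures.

483 min

M c_p dT/dt = ṁ c_p (T_in − T) + Q̇.
τ = M/ṁ = 287.29 min; T_ss = T_in + Q̇/(ṁ c_p) = 47.432 °C.
T(t) = T_ss + (T₀ − T_ss) e^(−t/τ). Set T = 41.7:
e^(−t/τ) = (41.7 − 47.432)/(16.6 − 47.432) = 0.18590
t = −287.29 · ln(0.18590) = 483.38 min.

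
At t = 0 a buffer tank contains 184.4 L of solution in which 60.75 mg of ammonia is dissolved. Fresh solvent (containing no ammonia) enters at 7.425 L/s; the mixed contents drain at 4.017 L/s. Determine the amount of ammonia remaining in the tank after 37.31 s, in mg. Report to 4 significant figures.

32.74 mg

Total volume: dV/dt = Q_in − Q_out = 3.40800 L/s, so V(t) = 184.4 + 3.40800 t and V(37.31) = 311.552 L.
Solute balance: dm/dt = 0 − Q_out C = −Q_out m/V(t).
dm/m = −Q_out dt/(V₀ + 3.40800 t); integrating gives ln(m/m₀) = −(Q_out/(Q_in−Q_out)) ln(V/V₀).
m = m₀ (V₀/V)^(Q_out/(Q_in−Q_out)) = 60.75 × (184.4/311.552)^(1.17870) = 32.7397 mg.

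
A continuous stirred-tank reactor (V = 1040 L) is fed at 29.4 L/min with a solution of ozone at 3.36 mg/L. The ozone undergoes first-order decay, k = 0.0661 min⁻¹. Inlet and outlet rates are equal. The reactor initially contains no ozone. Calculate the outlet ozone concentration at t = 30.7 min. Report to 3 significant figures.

0.951 mg/L

Accumulation = in − out − consumed: V dC/dt = Q C_in − Q C − k V C.
dC/dt = (Q/V) C_in − (Q/V + k) C; effective rate a = Q/V + k = 0.028269 + 0.0661 = 0.094369 min⁻¹.
C_ss = Q C_in/(Q + kV) = 1.0065 mg/L; C(t) = C_ss + (C₀ − C_ss) e^(−a t).
C(30.7) = 1.0065 + (-1.0065)·e^(−0.094369·30.7) = 1.0065 + (-1.0065)·0.055181 = 0.95098 mg/L.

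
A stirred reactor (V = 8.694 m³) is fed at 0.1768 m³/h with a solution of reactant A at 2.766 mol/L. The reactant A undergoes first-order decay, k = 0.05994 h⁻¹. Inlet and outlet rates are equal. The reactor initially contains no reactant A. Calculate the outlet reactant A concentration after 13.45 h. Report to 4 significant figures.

0.4627 mol/L

V dC/dt = Q(C_in − C) − k V C.
dC/dt = (Q/V) C_in − (Q/V + k) C; effective rate a = Q/V + k = 0.0203359 + 0.05994 = 0.0802759 h⁻¹.
C_ss = Q C_in/(Q + kV) = 0.700696 mol/L; C(t) = C_ss + (C₀ − C_ss) e^(−a t).
C(13.45) = 0.700696 + (-0.700696)·e^(−0.0802759·13.45) = 0.700696 + (-0.700696)·0.339694 = 0.462674 mol/L.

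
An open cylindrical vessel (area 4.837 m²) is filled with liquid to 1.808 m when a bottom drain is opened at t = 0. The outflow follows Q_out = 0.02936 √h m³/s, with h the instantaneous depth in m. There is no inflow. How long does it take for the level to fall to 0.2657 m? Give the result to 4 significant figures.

A dh/dt = −Q_out = −0.02936 √h.
∫ h^(−1/2) dh = −(0.02936/A) ∫ dt, giving 2√h = 2√h₀ − (0.02936/A) t.
t = 2A(√h₀ − √h)/0.02936 = 2·4.837·(√1.808 − √0.2657)/0.02936
  = 9.67400 × (1.34462 − 0.515461) / 0.02936 = 273.204 s.

273.2 s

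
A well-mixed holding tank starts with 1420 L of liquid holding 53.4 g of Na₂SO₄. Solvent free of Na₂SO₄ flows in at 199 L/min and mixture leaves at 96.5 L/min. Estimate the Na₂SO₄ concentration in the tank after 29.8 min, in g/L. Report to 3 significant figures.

0.00405 g/L

Total volume: dV/dt = Q_in − Q_out = 102.50 L/min, so V(t) = 1420 + 102.50 t and V(29.8) = 4474.5 L.
Species balance (pure solvent in): dm/dt = −Q_out · m/V(t).
Separate: dm/m = −Q_out dt/V(t) ⇒ ln(m/m₀) = −(Q_out/(Q_in−Q_out)) ln(V/V₀).
m = m₀ (V₀/V)^(Q_out/(Q_in−Q_out)) = 53.4 × (1420/4474.5)^(0.94146) = 18.124 g.
C = m/V = 18.124/4474.5 = 0.0040506 g/L.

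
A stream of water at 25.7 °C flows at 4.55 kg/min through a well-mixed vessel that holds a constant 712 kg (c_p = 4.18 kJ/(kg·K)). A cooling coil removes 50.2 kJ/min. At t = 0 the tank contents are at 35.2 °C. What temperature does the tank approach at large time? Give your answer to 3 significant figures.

23.1 °C

Heat balance on the well-mixed liquid: M c_p dT/dt = ṁ c_p (T_in − T) − 50.2.
At steady state dT/dt = 0 ⇒ T_ss = T_in − Q̇/(ṁ c_p) = 25.7 − 50.2/(4.55·4.18) = 23.061 °C.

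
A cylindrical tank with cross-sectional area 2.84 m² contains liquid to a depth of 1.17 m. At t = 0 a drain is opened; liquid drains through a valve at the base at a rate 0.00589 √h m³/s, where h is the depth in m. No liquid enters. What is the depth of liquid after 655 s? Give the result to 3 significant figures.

Mass balance (ρ constant): A dh/dt = −0.00589 √h.
This is separable: 2 d(√h)/dt = −0.00589/A, so √h = √h₀ − (0.00589/(2A)) t.
√h = √1.17 − 0.00589·655/(2·2.84) = 1.0817 − 0.67922 = 0.40245.
h = 0.40245² = 0.16197 m.

0.162 m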